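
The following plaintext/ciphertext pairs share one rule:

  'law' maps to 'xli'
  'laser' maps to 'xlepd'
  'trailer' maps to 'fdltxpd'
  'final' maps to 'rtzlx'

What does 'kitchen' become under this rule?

wtfotpz

The shift depends on letter class: consonant l→x is +12, but vowel a→l is +11. The rule splits by letter class: vowels +11, consonants +12.
Applying it to kitchen: k(cons)+12=w, i(vowel)+11=t, t(cons)+12=f, c(cons)+12=o, h(cons)+12=t, e(vowel)+11=p, n(cons)+12=z.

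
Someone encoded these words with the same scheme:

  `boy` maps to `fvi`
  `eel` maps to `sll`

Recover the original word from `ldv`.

owe

The output letters match the input read backwards, each shifted +7: boy reversed is yob. Read the word backwards and shift each letter +7.
Reversing it on ldv: shift back: l−7=e, d−7=w, v−7=o → ewo; then reverse → owe.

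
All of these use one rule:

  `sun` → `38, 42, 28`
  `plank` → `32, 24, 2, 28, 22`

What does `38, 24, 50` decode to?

sly

s(#19)→38 and u(#21)→42: differences scale by 2, so n = 2·pos + 0. Each letter becomes 2×(its alphabet position, a=1..z=26).
Decoding 38, 24, 50: 38→(38−0)÷2=19=s, 24→(24−0)÷2=12=l, 50→(50−0)÷2=25=y.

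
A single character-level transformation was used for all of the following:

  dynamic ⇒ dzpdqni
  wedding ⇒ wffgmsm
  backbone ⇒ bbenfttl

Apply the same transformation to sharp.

sicut

In dynamic: d→d is +0, y→z is +1, n→p is +2, a→d is +3 — the shift increases by 1 each position. Each letter shifts forward by its position index (0, 1, 2, …) — the shift grows by one for each successive letter.
Applying it to sharp: s+0=s, h+1=i, a+2=c, r+3=u, p+4=t.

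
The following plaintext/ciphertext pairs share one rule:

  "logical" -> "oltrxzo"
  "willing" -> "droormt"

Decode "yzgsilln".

Each pair mirrors across the alphabet (l↔o, o↔l, g↔t): positions sum to 25. Each letter is replaced by its mirror in the alphabet: a↔z, b↔y, c↔x, and so on (the Atbash cipher).
Reversing it on yzgsilln: y↔b, z↔a, g↔t, s↔h, i↔r, l↔o, l↔o, n↔m.

bathroom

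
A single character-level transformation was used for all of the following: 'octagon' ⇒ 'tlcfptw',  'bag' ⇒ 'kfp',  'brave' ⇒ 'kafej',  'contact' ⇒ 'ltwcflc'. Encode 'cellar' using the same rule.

ljuufa

The rule splits by letter class: vowels +5, consonants +9.
Applying it to cellar: c(cons)+9=l, e(vowel)+5=j, l(cons)+9=u, l(cons)+9=u, a(vowel)+5=f, r(cons)+9=a.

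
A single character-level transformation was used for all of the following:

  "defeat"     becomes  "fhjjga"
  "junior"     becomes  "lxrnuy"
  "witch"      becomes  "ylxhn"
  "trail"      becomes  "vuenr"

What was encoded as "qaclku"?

oxygen

Each letter shifts forward by (position + 2), i.e. 2, 3, 4, … — the shift grows by one for each successive letter.
Reversing it on qaclku: q−2=o, a−3=x, c−4=y, l−5=g, k−6=e, u−7=n.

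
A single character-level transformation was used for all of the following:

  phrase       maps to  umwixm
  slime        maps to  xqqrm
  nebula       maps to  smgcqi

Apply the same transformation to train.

ywiqs

The shift depends on letter class: consonant p→u is +5, but vowel a→i is +8. The rule splits by letter class: vowels +8, consonants +5.
On train: t(cons)+5=y, r(cons)+5=w, a(vowel)+8=i, i(vowel)+8=q, n(cons)+5=s.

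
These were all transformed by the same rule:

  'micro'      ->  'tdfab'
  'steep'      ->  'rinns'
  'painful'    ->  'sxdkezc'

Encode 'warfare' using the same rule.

m(12)→t(19) and i(8)→d(3) fit y≡17x+23 (mod 26); the inverse of 17 mod 26 is 23. Treating letters as 0–25, the rule is x ↦ 17x + 23 (mod 26).
Applying it to warfare: w(22)→17·22+23≡7=h; a(0)→17·0+23≡23=x; r(17)→17·17+23≡0=a; f(5)→17·5+23≡4=e; a(0)→17·0+23≡23=x; r(17)→17·17+23≡0=a; e(4)→17·4+23≡13=n (all mod 26).

hxaexan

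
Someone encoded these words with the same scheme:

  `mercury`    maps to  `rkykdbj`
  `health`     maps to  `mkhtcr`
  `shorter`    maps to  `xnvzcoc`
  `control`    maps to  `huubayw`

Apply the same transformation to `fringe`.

kxpvpo

In mercury: m→r is +5, e→k is +6, r→y is +7, c→k is +8 — the shift increases by 1 each position. Letter i (0-indexed) is shifted by i+5, so successive shifts are 5, 6, 7, ….
For fringe: f+5=k, r+6=x, i+7=p, n+8=v, g+9=p, e+10=o.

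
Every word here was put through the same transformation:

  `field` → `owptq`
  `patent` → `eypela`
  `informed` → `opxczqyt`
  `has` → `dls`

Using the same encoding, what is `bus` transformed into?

The output letters match the input read backwards, each shifted +11: field reversed is dleif. Two steps: reverse the string, then apply a Caesar shift of +11.
For bus: reverse → sub; then shift: s+11=d, u+11=f, b+11=m.

dfm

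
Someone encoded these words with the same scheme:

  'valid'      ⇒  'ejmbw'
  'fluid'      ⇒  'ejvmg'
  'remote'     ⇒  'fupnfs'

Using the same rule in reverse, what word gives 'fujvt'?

The output letters match the input read backwards, each shifted +1: valid reversed is dilav. Read the word backwards and shift each letter +1.
Undoing it on fujvt: shift back: f−1=e, u−1=t, j−1=i, v−1=u, t−1=s → etius; then reverse → suite.

suite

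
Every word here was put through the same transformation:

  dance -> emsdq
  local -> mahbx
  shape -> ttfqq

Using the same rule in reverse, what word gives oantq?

noise

The shifts repeat in a cycle of length 3: positions 0,1,… shift by +1, +12, +5, then the pattern repeats.
Decoding oantq: o−1=n, a−12=o, n−5=i, t−1=s, q−12=e.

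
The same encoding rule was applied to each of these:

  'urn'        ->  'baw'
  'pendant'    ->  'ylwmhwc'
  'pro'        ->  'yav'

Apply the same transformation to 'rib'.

The shift depends on letter class: consonant r→a is +9, but vowel u→b is +7. The rule splits by letter class: vowels +7, consonants +9.
For rib: r(cons)+9=a, i(vowel)+7=p, b(cons)+9=k.

apk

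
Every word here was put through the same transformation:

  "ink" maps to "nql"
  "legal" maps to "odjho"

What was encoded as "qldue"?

The word is reversed, then every letter is shifted forward by 3.
Decoding qldue: shift back: q−3=n, l−3=i, d−3=a, u−3=r, e−3=b → niarb; then reverse → brain.

brain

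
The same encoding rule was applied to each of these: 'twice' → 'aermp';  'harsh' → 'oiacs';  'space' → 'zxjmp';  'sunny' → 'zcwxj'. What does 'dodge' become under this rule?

In twice: t→a is +7, w→e is +8, i→r is +9, c→m is +10 — the shift increases by 1 each position. The shift increases by 1 at each position, starting from +7: 7, 8, 9, ….
On dodge: d+7=k, o+8=w, d+9=m, g+10=q, e+11=p.

kwmqp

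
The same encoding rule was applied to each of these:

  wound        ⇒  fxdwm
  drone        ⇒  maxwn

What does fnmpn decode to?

wedge

Compare letters: w→f is +9, o→x is +9, u→d is +9 — a constant shift. It's a constant shift of +9 (ROT9).
Decoding fnmpn: f−9=w, n−9=e, m−9=d, p−9=g, n−9=e.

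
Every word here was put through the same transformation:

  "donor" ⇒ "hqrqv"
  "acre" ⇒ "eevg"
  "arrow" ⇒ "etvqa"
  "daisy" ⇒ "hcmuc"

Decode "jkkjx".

fight

Shifts by position in donor: pos 0: d→h (+4), pos 1: o→q (+2), pos 2: n→r (+4), pos 3: o→q (+2) — repeating every 2. A repeating key of period 2 is used — shifts +4, +2 over and over.
Reversing it on jkkjx: j−4=f, k−2=i, k−4=g, j−2=h, x−4=t.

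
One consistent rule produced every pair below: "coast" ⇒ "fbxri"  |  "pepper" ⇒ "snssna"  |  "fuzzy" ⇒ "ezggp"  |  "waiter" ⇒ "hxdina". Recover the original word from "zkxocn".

c(2)→f(5) and o(14)→b(1) fit y≡17x+23 (mod 26); the inverse of 17 mod 26 is 23. Treating letters as 0–25, the rule is x ↦ 17x + 23 (mod 26).
Undoing it on zkxocn: z(25)→23·(25−23)≡20=u; k(10)→23·(10−23)≡13=n; x(23)→23·(23−23)≡0=a; o(14)→23·(14−23)≡1=b; c(2)→23·(2−23)≡11=l; n(13)→23·(13−23)≡4=e (all mod 26).

unable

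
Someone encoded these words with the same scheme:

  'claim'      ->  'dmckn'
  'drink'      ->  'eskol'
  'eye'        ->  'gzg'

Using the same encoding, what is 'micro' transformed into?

The shift depends on letter class: consonant c→d is +1, but vowel a→c is +2. Vowels shift forward by 2 and consonants shift forward by 1.
Applying it to micro: m(cons)+1=n, i(vowel)+2=k, c(cons)+1=d, r(cons)+1=s, o(vowel)+2=q.

nkdsq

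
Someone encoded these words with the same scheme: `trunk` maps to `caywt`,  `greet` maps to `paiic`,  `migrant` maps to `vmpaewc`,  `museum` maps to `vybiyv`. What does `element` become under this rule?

The shift depends on letter class: consonant t→c is +9, but vowel u→y is +4. Two shifts are in play — +4 for a/e/i/o/u, +9 for every other letter.
On element: e(vowel)+4=i, l(cons)+9=u, e(vowel)+4=i, m(cons)+9=v, e(vowel)+4=i, n(cons)+9=w, t(cons)+9=c.

iuiviwc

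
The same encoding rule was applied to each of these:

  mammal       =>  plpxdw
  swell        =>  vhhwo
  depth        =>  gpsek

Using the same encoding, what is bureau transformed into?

efupdf

Shifts by position in mammal: pos 0: m→p (+3), pos 1: a→l (+11), pos 2: m→p (+3), pos 3: m→x (+11) — repeating every 2. It's a Vigenère-style cipher with numeric key [3,11]: position i shifts by key[i mod 2].
On bureau: b+3=e, u+11=f, r+3=u, e+11=p, a+3=d, u+11=f.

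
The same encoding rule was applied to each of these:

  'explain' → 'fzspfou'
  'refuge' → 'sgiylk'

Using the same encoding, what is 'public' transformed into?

In explain: e→f is +1, x→z is +2, p→s is +3, l→p is +4 — the shift increases by 1 each position. The shift increases by 1 at each position, starting from +1: 1, 2, 3, ….
Applying it to public: p+1=q, u+2=w, b+3=e, l+4=p, i+5=n, c+6=i.

qwepni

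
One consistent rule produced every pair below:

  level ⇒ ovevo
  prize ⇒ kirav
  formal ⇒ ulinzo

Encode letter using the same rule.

ovggvi

Each pair mirrors across the alphabet (l↔o, e↔v, v↔e): positions sum to 25. Each letter is replaced by its mirror in the alphabet: a↔z, b↔y, c↔x, and so on (the Atbash cipher).
On letter: l↔o, e↔v, t↔g, t↔g, e↔v, r↔i.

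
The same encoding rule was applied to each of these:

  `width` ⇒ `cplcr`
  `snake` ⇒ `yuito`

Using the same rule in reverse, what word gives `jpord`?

In width: w→c is +6, i→p is +7, d→l is +8, t→c is +9 — the shift increases by 1 each position. The shift increases by 1 at each position, starting from +6: 6, 7, 8, ….
Reversing it on jpord: j−6=d, p−7=i, o−8=g, r−9=i, d−10=t.

digit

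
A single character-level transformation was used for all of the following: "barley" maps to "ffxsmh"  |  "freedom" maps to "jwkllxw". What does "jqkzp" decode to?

flesh

In barley: b→f is +4, a→f is +5, r→x is +6, l→s is +7 — the shift increases by 1 each position. Letter i (0-indexed) is shifted by i+4, so successive shifts are 4, 5, 6, ….
Undoing it on jqkzp: j−4=f, q−5=l, k−6=e, z−7=s, p−8=h.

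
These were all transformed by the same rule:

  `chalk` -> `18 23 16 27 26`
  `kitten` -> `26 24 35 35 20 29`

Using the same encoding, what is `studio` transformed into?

Letters become their 1-based position plus 15 (so a→16, b→17, …).
On studio: s=19→34, t=20→35, u=21→36, d=4→19, i=9→24, o=15→30.

34 35 36 19 24 30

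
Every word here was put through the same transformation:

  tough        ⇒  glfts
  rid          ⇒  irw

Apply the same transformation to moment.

This is the alphabet-reversal cipher (Atbash): a becomes z, b becomes y, etc.
Applying it to moment: m↔n, o↔l, m↔n, e↔v, n↔m, t↔g.

nlnvmg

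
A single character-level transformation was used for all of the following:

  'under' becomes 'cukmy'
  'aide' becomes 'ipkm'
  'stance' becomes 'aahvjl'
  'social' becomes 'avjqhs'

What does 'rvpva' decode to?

The shifts repeat in a cycle of length 3: positions 0,1,… shift by +8, +7, +7, then the pattern repeats.
Decoding rvpva: r−8=j, v−7=o, p−7=i, v−8=n, a−7=t.

joint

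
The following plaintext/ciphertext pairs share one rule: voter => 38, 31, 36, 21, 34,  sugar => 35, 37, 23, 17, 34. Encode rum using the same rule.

Each letter is replaced by its alphabet position (a=1..z=26) + 16.
For rum: r=18→34, u=21→37, m=13→29.

34, 37, 29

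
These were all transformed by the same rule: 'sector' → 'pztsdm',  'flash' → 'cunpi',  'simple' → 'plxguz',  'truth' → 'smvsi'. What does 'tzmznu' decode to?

s(18)→p(15) and e(4)→z(25) fit y≡3x+13 (mod 26); the inverse of 3 mod 26 is 9. Treating letters as 0–25, the rule is x ↦ 3x + 13 (mod 26).
Reversing it on tzmznu: t(19)→9·(19−13)≡2=c; z(25)→9·(25−13)≡4=e; m(12)→9·(12−13)≡17=r; z(25)→9·(25−13)≡4=e; n(13)→9·(13−13)≡0=a; u(20)→9·(20−13)≡11=l (all mod 26).

cereal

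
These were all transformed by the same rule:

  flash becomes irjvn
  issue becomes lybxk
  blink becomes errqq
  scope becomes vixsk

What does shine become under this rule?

It's a Vigenère-style cipher with numeric key [3,6,9]: position i shifts by key[i mod 3].
Applying it to shine: s+3=v, h+6=n, i+9=r, n+3=q, e+6=k.

vnrqk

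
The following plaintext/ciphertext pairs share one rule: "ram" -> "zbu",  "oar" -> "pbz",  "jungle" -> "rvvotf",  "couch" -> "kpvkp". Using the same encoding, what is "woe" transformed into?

epf

The rule splits by letter class: vowels +1, consonants +8.
On woe: w(cons)+8=e, o(vowel)+1=p, e(vowel)+1=f.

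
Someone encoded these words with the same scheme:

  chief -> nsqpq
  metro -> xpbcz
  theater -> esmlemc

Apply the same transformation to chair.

nsitc

Shifts by position in chief: pos 0: c→n (+11), pos 1: h→s (+11), pos 2: i→q (+8), pos 3: e→p (+11), pos 4: f→q (+11) — repeating every 3. It's a Vigenère-style cipher with numeric key [11,11,8]: position i shifts by key[i mod 3].
Applying it to chair: c+11=n, h+11=s, a+8=i, i+11=t, r+11=c.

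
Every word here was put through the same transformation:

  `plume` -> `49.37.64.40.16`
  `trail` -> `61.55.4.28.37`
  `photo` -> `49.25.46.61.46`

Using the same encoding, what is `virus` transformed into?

67.28.55.64.58

With a=1..z=26, the number is 3·pos + 1.
For virus: v=22→67, i=9→28, r=18→55, u=21→64, s=19→58.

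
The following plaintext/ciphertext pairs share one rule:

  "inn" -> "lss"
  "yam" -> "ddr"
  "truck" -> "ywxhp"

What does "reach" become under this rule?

whdhm

The shift depends on letter class: consonant n→s is +5, but vowel i→l is +3. Two shifts are in play — +3 for a/e/i/o/u, +5 for every other letter.
On reach: r(cons)+5=w, e(vowel)+3=h, a(vowel)+3=d, c(cons)+5=h, h(cons)+5=m.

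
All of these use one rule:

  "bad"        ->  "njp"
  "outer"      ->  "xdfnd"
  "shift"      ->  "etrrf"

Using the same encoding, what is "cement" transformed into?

The shift depends on letter class: consonant b→n is +12, but vowel a→j is +9. Two shifts are in play — +9 for a/e/i/o/u, +12 for every other letter.
Applying it to cement: c(cons)+12=o, e(vowel)+9=n, m(cons)+12=y, e(vowel)+9=n, n(cons)+12=z, t(cons)+12=f.

onynzf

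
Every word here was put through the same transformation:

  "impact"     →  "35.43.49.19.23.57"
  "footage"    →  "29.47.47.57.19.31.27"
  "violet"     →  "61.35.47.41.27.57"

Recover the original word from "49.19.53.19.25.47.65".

i(#9)→35 and m(#13)→43: differences scale by 2, so n = 2·pos + 17. Each letter becomes 2×(its alphabet position, a=1..z=26) + 17.
Reversing it on 49.19.53.19.25.47.65: 49→(49−17)÷2=16=p, 19→(19−17)÷2=1=a, 53→(53−17)÷2=18=r, 19→(19−17)÷2=1=a, 25→(25−17)÷2=4=d, 47→(47−17)÷2=15=o, 65→(65−17)÷2=24=x.

paradox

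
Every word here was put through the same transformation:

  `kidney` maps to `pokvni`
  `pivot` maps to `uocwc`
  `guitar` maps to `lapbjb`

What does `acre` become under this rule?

fiym

Each letter shifts forward by (position + 5), i.e. 5, 6, 7, … — the shift grows by one for each successive letter.
For acre: a+5=f, c+6=i, r+7=y, e+8=m.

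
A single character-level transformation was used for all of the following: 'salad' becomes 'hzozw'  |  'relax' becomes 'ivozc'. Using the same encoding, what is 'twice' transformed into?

gdrxv

Each pair mirrors across the alphabet (s↔h, a↔z, l↔o): positions sum to 25. Each letter is replaced by its mirror in the alphabet: a↔z, b↔y, c↔x, and so on (the Atbash cipher).
On twice: t↔g, w↔d, i↔r, c↔x, e↔v.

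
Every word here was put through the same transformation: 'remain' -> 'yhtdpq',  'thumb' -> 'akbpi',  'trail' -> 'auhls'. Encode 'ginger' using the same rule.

nlujlu

Shifts by position in remain: pos 0: r→y (+7), pos 1: e→h (+3), pos 2: m→t (+7), pos 3: a→d (+3) — repeating every 2. It's a Vigenère-style cipher with numeric key [7,3]: position i shifts by key[i mod 2].
On ginger: g+7=n, i+3=l, n+7=u, g+3=j, e+7=l, r+3=u.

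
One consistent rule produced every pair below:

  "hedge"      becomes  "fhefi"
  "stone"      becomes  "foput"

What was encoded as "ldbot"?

snack

The output letters match the input read backwards, each shifted +1: hedge reversed is egdeh. Read the word backwards and shift each letter +1.
Decoding ldbot: shift back: l−1=k, d−1=c, b−1=a, o−1=n, t−1=s → kcans; then reverse → snack.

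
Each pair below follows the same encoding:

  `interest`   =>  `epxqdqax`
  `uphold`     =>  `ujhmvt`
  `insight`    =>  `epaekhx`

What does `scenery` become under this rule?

i(8)→e(4) and n(13)→p(15) fit y≡23x+2 (mod 26); the inverse of 23 mod 26 is 17. Each letter's alphabet position (a=0..z=25) is mapped through 23·x+2 mod 26 — an affine cipher.
On scenery: s(18)→23·18+2≡0=a; c(2)→23·2+2≡22=w; e(4)→23·4+2≡16=q; n(13)→23·13+2≡15=p; e(4)→23·4+2≡16=q; r(17)→23·17+2≡3=d; y(24)→23·24+2≡8=i (all mod 26).

awqpqdi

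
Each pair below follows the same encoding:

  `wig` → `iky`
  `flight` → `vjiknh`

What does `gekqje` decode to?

choice

Two steps: reverse the string, then apply a Caesar shift of +2.
Reversing it on gekqje: shift back: g−2=e, e−2=c, k−2=i, q−2=o, j−2=h, e−2=c → eciohc; then reverse → choice.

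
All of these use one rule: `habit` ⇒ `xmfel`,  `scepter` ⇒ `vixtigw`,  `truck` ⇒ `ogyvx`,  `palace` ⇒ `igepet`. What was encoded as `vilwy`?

usher

The output letters match the input read backwards, each shifted +4: habit reversed is tibah. Read the word backwards and shift each letter +4.
Reversing it on vilwy: shift back: v−4=r, i−4=e, l−4=h, w−4=s, y−4=u → rehsu; then reverse → usher.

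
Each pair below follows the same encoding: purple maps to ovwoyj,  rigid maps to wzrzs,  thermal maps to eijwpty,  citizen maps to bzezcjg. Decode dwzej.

p(15)→o(14) and u(20)→v(21) fit y≡17x+19 (mod 26); the inverse of 17 mod 26 is 23. Treating letters as 0–25, the rule is x ↦ 17x + 19 (mod 26).
Decoding dwzej: d(3)→23·(3−19)≡22=w; w(22)→23·(22−19)≡17=r; z(25)→23·(25−19)≡8=i; e(4)→23·(4−19)≡19=t; j(9)→23·(9−19)≡4=e (all mod 26).

write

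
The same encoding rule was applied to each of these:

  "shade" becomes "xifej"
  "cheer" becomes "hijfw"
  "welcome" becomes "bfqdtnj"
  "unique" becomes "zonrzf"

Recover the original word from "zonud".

unity

Shifts by position in shade: pos 0: s→x (+5), pos 1: h→i (+1), pos 2: a→f (+5), pos 3: d→e (+1) — repeating every 2. It's a Vigenère-style cipher with numeric key [5,1]: position i shifts by key[i mod 2].
Decoding zonud: z−5=u, o−1=n, n−5=i, u−1=t, d−5=y.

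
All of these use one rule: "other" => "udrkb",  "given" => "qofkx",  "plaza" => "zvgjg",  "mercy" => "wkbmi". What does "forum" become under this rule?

pubaw

Vowels shift forward by 6 and consonants shift forward by 10.
Applying it to forum: f(cons)+10=p, o(vowel)+6=u, r(cons)+10=b, u(vowel)+6=a, m(cons)+10=w.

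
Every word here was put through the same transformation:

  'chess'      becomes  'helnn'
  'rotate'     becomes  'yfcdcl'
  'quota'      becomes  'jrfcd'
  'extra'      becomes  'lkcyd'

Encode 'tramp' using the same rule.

c(2)→h(7) and h(7)→e(4) fit y≡15x+3 (mod 26); the inverse of 15 mod 26 is 7. Each letter's alphabet position (a=0..z=25) is mapped through 15·x+3 mod 26 — an affine cipher.
Applying it to tramp: t(19)→15·19+3≡2=c; r(17)→15·17+3≡24=y; a(0)→15·0+3≡3=d; m(12)→15·12+3≡1=b; p(15)→15·15+3≡20=u (all mod 26).

cydbu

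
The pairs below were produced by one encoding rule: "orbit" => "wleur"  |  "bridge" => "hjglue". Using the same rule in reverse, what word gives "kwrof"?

The output letters match the input read backwards, each shifted +3: orbit reversed is tibro. Read the word backwards and shift each letter +3.
Undoing it on kwrof: shift back: k−3=h, w−3=t, r−3=o, o−3=l, f−3=c → htolc; then reverse → cloth.

cloth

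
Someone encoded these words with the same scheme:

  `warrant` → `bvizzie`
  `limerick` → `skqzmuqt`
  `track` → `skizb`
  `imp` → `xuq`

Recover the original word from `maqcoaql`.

disguise

The word is reversed, then every letter is shifted forward by 8.
Undoing it on maqcoaql: shift back: m−8=e, a−8=s, q−8=i, c−8=u, o−8=g, a−8=s, q−8=i, l−8=d → esiugsid; then reverse → disguise.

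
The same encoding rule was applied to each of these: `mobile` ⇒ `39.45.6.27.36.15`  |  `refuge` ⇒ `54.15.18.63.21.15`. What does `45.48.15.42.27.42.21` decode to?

opening

m(#13)→39 and o(#15)→45: differences scale by 3, so n = 3·pos + 0. With a=1..z=26, the number is 3·pos.
Decoding 45.48.15.42.27.42.21: 45→(45−0)÷3=15=o, 48→(48−0)÷3=16=p, 15→(15−0)÷3=5=e, 42→(42−0)÷3=14=n, 27→(27−0)÷3=9=i, 42→(42−0)÷3=14=n, 21→(21−0)÷3=7=g.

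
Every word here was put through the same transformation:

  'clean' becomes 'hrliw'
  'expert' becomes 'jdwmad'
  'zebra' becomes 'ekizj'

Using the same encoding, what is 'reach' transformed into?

In clean: c→h is +5, l→r is +6, e→l is +7, a→i is +8 — the shift increases by 1 each position. Each letter shifts forward by (position + 5), i.e. 5, 6, 7, … — the shift grows by one for each successive letter.
On reach: r+5=w, e+6=k, a+7=h, c+8=k, h+9=q.

wkhkq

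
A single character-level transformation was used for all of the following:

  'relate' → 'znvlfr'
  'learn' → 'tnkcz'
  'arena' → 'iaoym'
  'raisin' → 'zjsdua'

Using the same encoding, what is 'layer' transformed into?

tjipd

In relate: r→z is +8, e→n is +9, l→v is +10, a→l is +11 — the shift increases by 1 each position. Letter i (0-indexed) is shifted by i+8, so successive shifts are 8, 9, 10, ….
For layer: l+8=t, a+9=j, y+10=i, e+11=p, r+12=d.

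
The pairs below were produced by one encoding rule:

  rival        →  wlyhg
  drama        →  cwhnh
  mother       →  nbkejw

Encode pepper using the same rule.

Treating letters as 0–25, the rule is x ↦ 7x + 7 (mod 26).
Applying it to pepper: p(15)→7·15+7≡8=i; e(4)→7·4+7≡9=j; p(15)→7·15+7≡8=i; p(15)→7·15+7≡8=i; e(4)→7·4+7≡9=j; r(17)→7·17+7≡22=w (all mod 26).

ijiijw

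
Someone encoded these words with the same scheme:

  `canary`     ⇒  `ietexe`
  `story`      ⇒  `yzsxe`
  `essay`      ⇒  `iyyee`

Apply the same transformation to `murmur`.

The shift depends on letter class: consonant c→i is +6, but vowel a→e is +4. Two shifts are in play — +4 for a/e/i/o/u, +6 for every other letter.
For murmur: m(cons)+6=s, u(vowel)+4=y, r(cons)+6=x, m(cons)+6=s, u(vowel)+4=y, r(cons)+6=x.

syxsyx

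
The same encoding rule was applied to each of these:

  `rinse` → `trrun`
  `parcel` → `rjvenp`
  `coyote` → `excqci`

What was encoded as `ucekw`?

stain

It's a Vigenère-style cipher with numeric key [2,9,4]: position i shifts by key[i mod 3].
Decoding ucekw: u−2=s, c−9=t, e−4=a, k−2=i, w−9=n.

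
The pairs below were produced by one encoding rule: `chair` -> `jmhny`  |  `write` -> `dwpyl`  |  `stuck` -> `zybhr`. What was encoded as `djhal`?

weave

The shifts repeat in a cycle of length 2: positions 0,1,… shift by +7, +5, then the pattern repeats.
Reversing it on djhal: d−7=w, j−5=e, h−7=a, a−5=v, l−7=e.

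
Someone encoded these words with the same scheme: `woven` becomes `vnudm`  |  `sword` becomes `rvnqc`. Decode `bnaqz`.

cobra

Every letter moves 25 places later in the alphabet, wrapping around z→a.
Decoding bnaqz: b−25=c, n−25=o, a−25=b, q−25=r, z−25=a.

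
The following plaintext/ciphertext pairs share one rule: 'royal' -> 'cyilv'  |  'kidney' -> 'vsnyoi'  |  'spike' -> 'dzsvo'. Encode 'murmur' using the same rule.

xebxeb

The shifts repeat in a cycle of length 3: positions 0,1,… shift by +11, +10, +10, then the pattern repeats.
Applying it to murmur: m+11=x, u+10=e, r+10=b, m+11=x, u+10=e, r+10=b.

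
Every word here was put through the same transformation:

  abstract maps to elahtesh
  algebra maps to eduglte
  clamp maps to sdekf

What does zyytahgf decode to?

a(0)→e(4) and b(1)→l(11) fit y≡7x+4 (mod 26); the inverse of 7 mod 26 is 15. Treating letters as 0–25, the rule is x ↦ 7x + 4 (mod 26).
Undoing it on zyytahgf: z(25)→15·(25−4)≡3=d; y(24)→15·(24−4)≡14=o; y(24)→15·(24−4)≡14=o; t(19)→15·(19−4)≡17=r; a(0)→15·(0−4)≡18=s; h(7)→15·(7−4)≡19=t; g(6)→15·(6−4)≡4=e; f(5)→15·(5−4)≡15=p (all mod 26).

doorstep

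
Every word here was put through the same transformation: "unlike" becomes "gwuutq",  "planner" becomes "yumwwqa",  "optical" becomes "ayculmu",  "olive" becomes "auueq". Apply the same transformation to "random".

The shift depends on letter class: consonant n→w is +9, but vowel u→g is +12. Two shifts are in play — +12 for a/e/i/o/u, +9 for every other letter.
For random: r(cons)+9=a, a(vowel)+12=m, n(cons)+9=w, d(cons)+9=m, o(vowel)+12=a, m(cons)+9=v.

amwmav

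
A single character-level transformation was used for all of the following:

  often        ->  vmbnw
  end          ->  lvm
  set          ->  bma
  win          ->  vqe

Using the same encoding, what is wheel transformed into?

The output letters match the input read backwards, each shifted +8: often reversed is netfo. Read the word backwards and shift each letter +8.
Applying it to wheel: reverse → leehw; then shift: l+8=t, e+8=m, e+8=m, h+8=p, w+8=e.

tmmpe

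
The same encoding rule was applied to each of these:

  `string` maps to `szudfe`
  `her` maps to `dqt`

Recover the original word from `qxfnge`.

subtle

The word is reversed, then every letter is shifted forward by 12.
Reversing it on qxfnge: shift back: q−12=e, x−12=l, f−12=t, n−12=b, g−12=u, e−12=s → eltbus; then reverse → subtle.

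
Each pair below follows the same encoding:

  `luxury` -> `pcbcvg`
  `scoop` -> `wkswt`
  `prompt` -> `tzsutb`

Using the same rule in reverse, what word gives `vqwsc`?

risky

Shifts by position in luxury: pos 0: l→p (+4), pos 1: u→c (+8), pos 2: x→b (+4), pos 3: u→c (+8) — repeating every 2. A repeating key of period 2 is used — shifts +4, +8 over and over.
Reversing it on vqwsc: v−4=r, q−8=i, w−4=s, s−8=k, c−4=y.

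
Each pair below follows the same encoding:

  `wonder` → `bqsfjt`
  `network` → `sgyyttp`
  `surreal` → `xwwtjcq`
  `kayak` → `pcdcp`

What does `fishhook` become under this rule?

Shifts by position in wonder: pos 0: w→b (+5), pos 1: o→q (+2), pos 2: n→s (+5), pos 3: d→f (+2) — repeating every 2. A repeating key of period 2 is used — shifts +5, +2 over and over.
On fishhook: f+5=k, i+2=k, s+5=x, h+2=j, h+5=m, o+2=q, o+5=t, k+2=m.

kkxjmqtm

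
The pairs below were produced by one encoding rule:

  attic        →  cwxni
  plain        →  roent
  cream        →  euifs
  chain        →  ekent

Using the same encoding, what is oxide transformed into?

In attic: a→c is +2, t→w is +3, t→x is +4, i→n is +5 — the shift increases by 1 each position. The shift increases by 1 at each position, starting from +2: 2, 3, 4, ….
Applying it to oxide: o+2=q, x+3=a, i+4=m, d+5=i, e+6=k.

qamik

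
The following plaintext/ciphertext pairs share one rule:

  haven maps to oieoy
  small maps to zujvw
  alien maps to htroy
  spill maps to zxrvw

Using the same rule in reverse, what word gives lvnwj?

enemy

Letter i (0-indexed) is shifted by i+7, so successive shifts are 7, 8, 9, ….
Reversing it on lvnwj: l−7=e, v−8=n, n−9=e, w−10=m, j−11=y.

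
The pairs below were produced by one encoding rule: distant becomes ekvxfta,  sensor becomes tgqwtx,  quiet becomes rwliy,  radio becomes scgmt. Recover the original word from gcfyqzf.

Each letter shifts forward by (position + 1), i.e. 1, 2, 3, … — the shift grows by one for each successive letter.
Undoing it on gcfyqzf: g−1=f, c−2=a, f−3=c, y−4=u, q−5=l, z−6=t, f−7=y.

faculty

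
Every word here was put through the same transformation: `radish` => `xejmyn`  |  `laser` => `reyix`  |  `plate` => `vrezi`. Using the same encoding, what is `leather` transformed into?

Two shifts are in play — +4 for a/e/i/o/u, +6 for every other letter.
Applying it to leather: l(cons)+6=r, e(vowel)+4=i, a(vowel)+4=e, t(cons)+6=z, h(cons)+6=n, e(vowel)+4=i, r(cons)+6=x.

rieznix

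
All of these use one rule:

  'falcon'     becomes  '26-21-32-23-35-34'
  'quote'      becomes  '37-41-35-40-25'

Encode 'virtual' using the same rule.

f is letter #6 and maps to 26: an offset of 20. Letters become their 1-based position plus 20 (so a→21, b→22, …).
For virtual: v=22→42, i=9→29, r=18→38, t=20→40, u=21→41, a=1→21, l=12→32.

42-29-38-40-41-21-32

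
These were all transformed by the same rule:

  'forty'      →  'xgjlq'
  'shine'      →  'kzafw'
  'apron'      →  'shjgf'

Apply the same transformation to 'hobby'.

zgttq

Compare letters: f→x is +18, o→g is +18, r→j is +18 — a constant shift. It's a constant shift of +18 (ROT18).
For hobby: h+18=z, o+18=g, b+18=t, b+18=t, y+18=q.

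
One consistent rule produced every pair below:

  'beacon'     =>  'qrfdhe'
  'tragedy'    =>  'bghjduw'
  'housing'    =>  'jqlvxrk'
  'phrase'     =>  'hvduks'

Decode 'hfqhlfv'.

science

The output letters match the input read backwards, each shifted +3: beacon reversed is nocaeb. Two steps: reverse the string, then apply a Caesar shift of +3.
Decoding hfqhlfv: shift back: h−3=e, f−3=c, q−3=n, h−3=e, l−3=i, f−3=c, v−3=s → ecneics; then reverse → science.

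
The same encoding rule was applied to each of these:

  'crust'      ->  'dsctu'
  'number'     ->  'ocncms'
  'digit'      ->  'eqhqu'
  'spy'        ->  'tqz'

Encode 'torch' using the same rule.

Two shifts are in play — +8 for a/e/i/o/u, +1 for every other letter.
Applying it to torch: t(cons)+1=u, o(vowel)+8=w, r(cons)+1=s, c(cons)+1=d, h(cons)+1=i.

uwsdi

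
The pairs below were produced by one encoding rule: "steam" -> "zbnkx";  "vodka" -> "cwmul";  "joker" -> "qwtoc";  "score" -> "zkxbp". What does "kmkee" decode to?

Each letter shifts forward by (position + 7), i.e. 7, 8, 9, … — the shift grows by one for each successive letter.
Reversing it on kmkee: k−7=d, m−8=e, k−9=b, e−10=u, e−11=t.

debut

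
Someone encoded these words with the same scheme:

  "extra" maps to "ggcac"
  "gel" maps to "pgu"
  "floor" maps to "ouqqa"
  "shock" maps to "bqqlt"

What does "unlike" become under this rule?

wwuktg

The shift depends on letter class: consonant x→g is +9, but vowel e→g is +2. Vowels shift forward by 2 and consonants shift forward by 9.
On unlike: u(vowel)+2=w, n(cons)+9=w, l(cons)+9=u, i(vowel)+2=k, k(cons)+9=t, e(vowel)+2=g.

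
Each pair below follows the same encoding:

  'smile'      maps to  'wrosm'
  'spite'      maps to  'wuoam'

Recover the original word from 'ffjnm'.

In smile: s→w is +4, m→r is +5, i→o is +6, l→s is +7 — the shift increases by 1 each position. The shift increases by 1 at each position, starting from +4: 4, 5, 6, ….
Reversing it on ffjnm: f−4=b, f−5=a, j−6=d, n−7=g, m−8=e.

badge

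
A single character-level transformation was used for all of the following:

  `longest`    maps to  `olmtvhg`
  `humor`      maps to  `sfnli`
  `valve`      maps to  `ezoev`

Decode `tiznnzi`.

Each pair mirrors across the alphabet (l↔o, o↔l, n↔m): positions sum to 25. Letters are reflected about the middle of the alphabet (position → 25−position): Atbash.
Decoding tiznnzi: t↔g, i↔r, z↔a, n↔m, n↔m, z↔a, i↔r.

grammar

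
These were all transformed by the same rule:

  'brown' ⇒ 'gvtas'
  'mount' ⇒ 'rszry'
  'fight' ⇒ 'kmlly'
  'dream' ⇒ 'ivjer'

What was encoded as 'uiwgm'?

The shifts repeat in a cycle of length 2: positions 0,1,… shift by +5, +4, then the pattern repeats.
Reversing it on uiwgm: u−5=p, i−4=e, w−5=r, g−4=c, m−5=h.

perch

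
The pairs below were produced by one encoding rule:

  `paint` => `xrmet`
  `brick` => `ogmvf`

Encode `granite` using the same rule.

ixmrevk

The output letters match the input read backwards, each shifted +4: paint reversed is tniap. Read the word backwards and shift each letter +4.
Applying it to granite: reverse → etinarg; then shift: e+4=i, t+4=x, i+4=m, n+4=r, a+4=e, r+4=v, g+4=k.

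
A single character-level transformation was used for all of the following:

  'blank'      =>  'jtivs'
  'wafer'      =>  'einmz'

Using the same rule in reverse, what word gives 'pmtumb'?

helmet

Compare letters: b→j is +8, l→t is +8, a→i is +8 — a constant shift. This is a Caesar cipher with shift 8.
Reversing it on pmtumb: p−8=h, m−8=e, t−8=l, u−8=m, m−8=e, b−8=t.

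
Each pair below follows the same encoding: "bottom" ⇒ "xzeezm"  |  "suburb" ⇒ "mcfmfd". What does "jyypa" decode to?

The output letters match the input read backwards, each shifted +11: bottom reversed is mottob. Read the word backwards and shift each letter +11.
Decoding jyypa: shift back: j−11=y, y−11=n, y−11=n, p−11=e, a−11=p → ynnep; then reverse → penny.

penny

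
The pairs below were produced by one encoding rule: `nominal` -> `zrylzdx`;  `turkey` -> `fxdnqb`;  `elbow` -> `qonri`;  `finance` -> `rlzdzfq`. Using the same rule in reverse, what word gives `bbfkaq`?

python

Shifts by position in nominal: pos 0: n→z (+12), pos 1: o→r (+3), pos 2: m→y (+12), pos 3: i→l (+3) — repeating every 2. The shifts repeat in a cycle of length 2: positions 0,1,… shift by +12, +3, then the pattern repeats.
Decoding bbfkaq: b−12=p, b−3=y, f−12=t, k−3=h, a−12=o, q−3=n.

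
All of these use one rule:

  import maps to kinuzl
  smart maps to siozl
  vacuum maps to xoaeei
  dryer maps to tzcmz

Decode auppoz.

collar

i(8)→k(10) and m(12)→i(8) fit y≡19x+14 (mod 26); the inverse of 19 mod 26 is 11. Treating letters as 0–25, the rule is x ↦ 19x + 14 (mod 26).
Undoing it on auppoz: a(0)→11·(0−14)≡2=c; u(20)→11·(20−14)≡14=o; p(15)→11·(15−14)≡11=l; p(15)→11·(15−14)≡11=l; o(14)→11·(14−14)≡0=a; z(25)→11·(25−14)≡17=r (all mod 26).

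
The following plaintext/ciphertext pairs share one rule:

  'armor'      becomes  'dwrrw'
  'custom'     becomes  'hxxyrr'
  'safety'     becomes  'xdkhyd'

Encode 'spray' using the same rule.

xuwdd

The shift depends on letter class: consonant r→w is +5, but vowel a→d is +3. The rule splits by letter class: vowels +3, consonants +5.
On spray: s(cons)+5=x, p(cons)+5=u, r(cons)+5=w, a(vowel)+3=d, y(cons)+5=d.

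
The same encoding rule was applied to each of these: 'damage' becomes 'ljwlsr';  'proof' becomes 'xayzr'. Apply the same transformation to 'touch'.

bxent

In damage: d→l is +8, a→j is +9, m→w is +10, a→l is +11 — the shift increases by 1 each position. The shift increases by 1 at each position, starting from +8: 8, 9, 10, ….
Applying it to touch: t+8=b, o+9=x, u+10=e, c+11=n, h+12=t.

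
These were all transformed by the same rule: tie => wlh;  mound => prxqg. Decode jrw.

Compare letters: t→w is +3, i→l is +3, e→h is +3 — a constant shift. It's a constant shift of +3 (ROT3).
Decoding jrw: j−3=g, r−3=o, w−3=t.

got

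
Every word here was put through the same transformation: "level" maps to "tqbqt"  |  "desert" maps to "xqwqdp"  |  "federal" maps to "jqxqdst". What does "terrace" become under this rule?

l(11)→t(19) and e(4)→q(16) fit y≡19x+18 (mod 26); the inverse of 19 mod 26 is 11. Treating letters as 0–25, the rule is x ↦ 19x + 18 (mod 26).
On terrace: t(19)→19·19+18≡15=p; e(4)→19·4+18≡16=q; r(17)→19·17+18≡3=d; r(17)→19·17+18≡3=d; a(0)→19·0+18≡18=s; c(2)→19·2+18≡4=e; e(4)→19·4+18≡16=q (all mod 26).

pqddseq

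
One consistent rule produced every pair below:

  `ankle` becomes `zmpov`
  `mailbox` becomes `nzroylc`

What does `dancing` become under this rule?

Each letter is replaced by its mirror in the alphabet: a↔z, b↔y, c↔x, and so on (the Atbash cipher).
For dancing: d↔w, a↔z, n↔m, c↔x, i↔r, n↔m, g↔t.

wzmxrmt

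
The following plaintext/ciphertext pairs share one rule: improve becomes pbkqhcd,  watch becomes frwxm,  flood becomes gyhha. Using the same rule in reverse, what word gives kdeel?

i(8)→p(15) and m(12)→b(1) fit y≡3x+17 (mod 26); the inverse of 3 mod 26 is 9. This is an affine cipher: with a=0,…,z=25, each position x becomes (3x+17) mod 26.
Reversing it on kdeel: k(10)→9·(10−17)≡15=p; d(3)→9·(3−17)≡4=e; e(4)→9·(4−17)≡13=n; e(4)→9·(4−17)≡13=n; l(11)→9·(11−17)≡24=y (all mod 26).

penny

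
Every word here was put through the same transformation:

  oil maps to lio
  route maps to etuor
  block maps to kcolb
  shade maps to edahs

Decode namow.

woman

The output letters match the input read backwards: oil reversed is lio. It's just the letters in reverse order.
Undoing it on namow: then reverse → woman.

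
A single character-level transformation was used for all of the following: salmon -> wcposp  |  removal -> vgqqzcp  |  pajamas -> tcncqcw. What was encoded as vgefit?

Shifts by position in salmon: pos 0: s→w (+4), pos 1: a→c (+2), pos 2: l→p (+4), pos 3: m→o (+2) — repeating every 2. It's a Vigenère-style cipher with numeric key [4,2]: position i shifts by key[i mod 2].
Reversing it on vgefit: v−4=r, g−2=e, e−4=a, f−2=d, i−4=e, t−2=r.

reader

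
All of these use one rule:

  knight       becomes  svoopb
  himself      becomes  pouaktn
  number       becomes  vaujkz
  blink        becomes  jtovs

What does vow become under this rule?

Vowels shift forward by 6 and consonants shift forward by 8.
Applying it to vow: v(cons)+8=d, o(vowel)+6=u, w(cons)+8=e.

due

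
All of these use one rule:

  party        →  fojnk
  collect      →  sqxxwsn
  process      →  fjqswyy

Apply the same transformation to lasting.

xoyneba

Treating letters as 0–25, the rule is x ↦ 15x + 14 (mod 26).
On lasting: l(11)→15·11+14≡23=x; a(0)→15·0+14≡14=o; s(18)→15·18+14≡24=y; t(19)→15·19+14≡13=n; i(8)→15·8+14≡4=e; n(13)→15·13+14≡1=b; g(6)→15·6+14≡0=a (all mod 26).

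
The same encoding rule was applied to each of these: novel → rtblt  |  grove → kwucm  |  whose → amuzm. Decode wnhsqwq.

In novel: n→r is +4, o→t is +5, v→b is +6, e→l is +7 — the shift increases by 1 each position. The shift increases by 1 at each position, starting from +4: 4, 5, 6, ….
Decoding wnhsqwq: w−4=s, n−5=i, h−6=b, s−7=l, q−8=i, w−9=n, q−10=g.

sibling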